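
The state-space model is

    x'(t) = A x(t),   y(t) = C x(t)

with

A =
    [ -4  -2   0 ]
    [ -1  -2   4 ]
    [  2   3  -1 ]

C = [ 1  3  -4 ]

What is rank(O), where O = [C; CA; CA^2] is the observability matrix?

CA = [[-15, -20, 16]]
CA^2 = [[112, 118, -96]]
Observability matrix O = [C; CA; CA^2] = [[1, 3, -4], [-15, -20, 16], [112, 118, -96]]
det(O) = 1·((-20)·(-96) - 16·118) - 3·((-15)·(-96) - 16·112) + (-4)·((-15)·118 - (-20)·112) = 1·32 - 3·(-352) + (-4)·470 = -792 ≠ 0, so rank(O) = 3.
rank(O) = 3 = n, so the pair (A, C) is completely observable.

3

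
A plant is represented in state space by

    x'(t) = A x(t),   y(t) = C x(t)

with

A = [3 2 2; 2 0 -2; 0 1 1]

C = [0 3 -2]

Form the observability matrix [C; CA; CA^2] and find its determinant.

-584

CA = [[6, -2, -8]]
CA^2 = [[14, 4, 8]]
Observability matrix O = [C; CA; CA^2] = [[0, 3, -2], [6, -2, -8], [14, 4, 8]]
Expanding along the first row, det(O) = 0·((-2)·8 - (-8)·4) - 3·(6·8 - (-8)·14) + (-2)·(6·4 - (-2)·14) = 0·16 - 3·160 + (-2)·52 = -584
Since det(O) ≠ 0, rank(O) = 3 and the system is completely observable.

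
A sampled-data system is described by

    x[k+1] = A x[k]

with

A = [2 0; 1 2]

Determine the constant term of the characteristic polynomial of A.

For a 2×2 matrix, det(zI - A) = z^2 - (tr A)z + det A.
tr A = 4, det A = 4.
So p(z) = z^2 - 4z + 4.
The constant term is 4.

4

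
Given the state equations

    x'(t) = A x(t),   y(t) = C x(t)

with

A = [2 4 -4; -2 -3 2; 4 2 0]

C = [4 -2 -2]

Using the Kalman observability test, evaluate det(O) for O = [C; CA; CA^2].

-12224

CA = [[4, 18, -20]]
CA^2 = [[-108, -78, 20]]
Observability matrix O = [C; CA; CA^2] = [[4, -2, -2], [4, 18, -20], [-108, -78, 20]]
Expanding along the first row, det(O) = 4·(18·20 - (-20)·(-78)) - (-2)·(4·20 - (-20)·(-108)) + (-2)·(4·(-78) - 18·(-108)) = 4·(-1200) - (-2)·(-2080) + (-2)·1632 = -12224
Since det(O) ≠ 0, rank(O) = 3 and the system is completely observable.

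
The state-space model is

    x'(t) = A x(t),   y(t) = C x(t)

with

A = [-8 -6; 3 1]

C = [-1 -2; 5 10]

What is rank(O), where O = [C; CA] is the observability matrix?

1

CA = [[2, 4], [-10, -20]]
Observability matrix O = [C; CA] = [[-1, -2], [5, 10], [2, 4], [-10, -20]]
Every row of O is a scalar multiple of row 1 = [-1, -2] (multipliers 1, -5, -2, 10), so the rows span a one-dimensional space.
O ≠ 0, hence rank(O) = 1.
rank(O) = 1 < n = 2, so the pair (A, C) is not completely observable.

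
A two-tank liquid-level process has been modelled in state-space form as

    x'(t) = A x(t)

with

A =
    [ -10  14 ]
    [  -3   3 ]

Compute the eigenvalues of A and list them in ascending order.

det(sI - A) = s^2 - (tr A)s + det A, with tr A = (-10) + 3 = -7 and det A = (-10)·3 - 14·(-3) = -30 - (-42) = 12.
So p(s) = det(sI - A) = s^2 + 7s + 12.
Factor s^2 + 7s + 12: two numbers with sum -7 and product 12 are -3 and -4, so s^2 + 7s + 12 = (s + 3)(s + 4).
Hence p(s) = (s + 3) (s + 4), with roots -4, -3.
All eigenvalues have negative real part, so the system is asymptotically stable.

-4, -3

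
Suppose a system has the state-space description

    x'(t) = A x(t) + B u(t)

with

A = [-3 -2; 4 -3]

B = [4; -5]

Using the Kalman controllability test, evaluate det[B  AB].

114

AB = [[-2], [31]]
Controllability matrix C = [B  AB] = [[4, -2], [-5, 31]]
det(C) = 4·31 - (-2)·(-5) = 124 - 10 = 114
Since det(C) ≠ 0, rank(C) = 2 and the system is completely controllable.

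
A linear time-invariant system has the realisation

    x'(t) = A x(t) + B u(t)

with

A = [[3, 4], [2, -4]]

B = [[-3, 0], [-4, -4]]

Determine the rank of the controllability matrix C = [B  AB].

2

AB = [[-25, -16], [10, 16]]
Controllability matrix C = [B  AB] = [[-3, 0, -25, -16], [-4, -4, 10, 16]]
Take the 2×2 submatrix of C formed by columns 1, 2: [[-3, 0], [-4, -4]]. Its determinant is (-3)·(-4) - 0·(-4) = 12 - 0 = 12 ≠ 0.
So rank(C) ≥ 2; since C has 2 rows, rank(C) = 2.
rank(C) = 2 = n, so the pair (A, B) is completely controllable.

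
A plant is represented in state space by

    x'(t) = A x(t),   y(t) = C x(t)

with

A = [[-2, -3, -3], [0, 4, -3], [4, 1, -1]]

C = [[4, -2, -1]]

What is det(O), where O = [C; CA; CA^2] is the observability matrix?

CA = [[-12, -21, -5]]
CA^2 = [[4, -53, 104]]
Observability matrix O = [C; CA; CA^2] = [[4, -2, -1], [-12, -21, -5], [4, -53, 104]]
Expanding along the first row, det(O) = 4·((-21)·104 - (-5)·(-53)) - (-2)·((-12)·104 - (-5)·4) + (-1)·((-12)·(-53) - (-21)·4) = 4·(-2449) - (-2)·(-1228) + (-1)·720 = -12972
Since det(O) ≠ 0, rank(O) = 3 and the system is completely observable.

-12972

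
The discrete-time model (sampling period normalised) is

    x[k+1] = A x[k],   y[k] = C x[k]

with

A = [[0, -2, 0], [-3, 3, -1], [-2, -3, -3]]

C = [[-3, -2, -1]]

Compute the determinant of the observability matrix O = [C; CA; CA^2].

-147

CA = [[8, 3, 5]]
CA^2 = [[-19, -22, -18]]
Observability matrix O = [C; CA; CA^2] = [[-3, -2, -1], [8, 3, 5], [-19, -22, -18]]
Expanding along the first row, det(O) = (-3)·(3·(-18) - 5·(-22)) - (-2)·(8·(-18) - 5·(-19)) + (-1)·(8·(-22) - 3·(-19)) = (-3)·56 - (-2)·(-49) + (-1)·(-119) = -147
Since det(O) ≠ 0, rank(O) = 3 and the system is completely observable.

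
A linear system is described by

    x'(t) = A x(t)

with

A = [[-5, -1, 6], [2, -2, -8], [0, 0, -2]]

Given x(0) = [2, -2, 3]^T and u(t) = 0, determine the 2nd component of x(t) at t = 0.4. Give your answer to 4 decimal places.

det(sI - A) = s^3 - (tr A)s^2 + (M11 + M22 + M33)s - det A, where Mii is the 2×2 principal minor of A obtained by deleting row i and column i.
tr A = (-5) + (-2) + (-2) = -9; M11 = (-2)·(-2) - (-8)·0 = 4 - 0 = 4; M22 = (-5)·(-2) - 6·0 = 10 - 0 = 10; M33 = (-5)·(-2) - (-1)·2 = 10 - (-2) = 12; sum of minors = 26.
det A = (-5)·((-2)·(-2) - (-8)·0) - (-1)·(2·(-2) - (-8)·0) + 6·(2·0 - (-2)·0) = (-5)·4 - (-1)·(-4) + 6·0 = -24.
So p(s) = det(sI - A) = s^3 + 9s^2 + 26s + 24.
Rational-root test: any integer root divides 24. Testing small divisors, s = -2 works: p(-2) = -8 + 36 + (-52) + 24 = 0, so (s + 2) is a factor.
Dividing, p(s) = (s + 2)(s^2 + 7s + 12).
Factor s^2 + 7s + 12: two numbers with sum -7 and product 12 are -3 and -4, so s^2 + 7s + 12 = (s + 3)(s + 4).
Hence p(s) = (s + 2) (s + 3) (s + 4), with roots -4, -3, -2.
The eigenvalues -4, -3, -2 are distinct and real, so A is diagonalisable and x(t) = e^{At} x(0) = V diag(e^{λ_i t}) V^{-1} x(0), where the columns of V are the eigenvectors.
λ = -4: A - (-4)I = [[-1, -1, 6], [2, 2, -8], [0, 0, 2]]. v must be orthogonal to every row; (row 1) × (row 2) = [-4, 4, 0], so take v_1 = [1, -1, 0]^T.
λ = -3: A - (-3)I = [[-2, -1, 6], [2, 1, -8], [0, 0, 1]]. v must be orthogonal to every row; (row 1) × (row 2) = [2, -4, 0], so take v_2 = [-1, 2, 0]^T.
λ = -2: A - (-2)I = [[-3, -1, 6], [2, 0, -8], [0, 0, 0]]. v must be orthogonal to every row; (row 1) × (row 2) = [8, -12, 2], so take v_3 = [4, -6, 1]^T.
V = [v_1 v_2 v_3] = [[1, -1, 4], [-1, 2, -6], [0, 0, 1]] has det V = 1, so V^{-1} = adj(V)/det V = [[2, 1, -2], [1, 1, 2], [0, 0, 1]].
Modal coordinates z(0) = V^{-1} x(0): 2·2 + 1·(-2) + (-2)·3 = -4; 1·2 + 1·(-2) + 2·3 = 6; 0·2 + 0·(-2) + 1·3 = 3; so z(0) = [-4, 6, 3]^T.
x_2(t) = Σ_i (v_i)_2 · z_i(0) · e^{λ_i t} (row 2 of V times the modal terms).
x_2(0.4) = (-1)·(-4)·e^{-4·0.4} + 2·6·e^{-3·0.4} + (-6)·3·e^{-2·0.4} = 4·0.201897 + 12·0.301194 + (-18)·0.449329 = -3.6660.

-3.6660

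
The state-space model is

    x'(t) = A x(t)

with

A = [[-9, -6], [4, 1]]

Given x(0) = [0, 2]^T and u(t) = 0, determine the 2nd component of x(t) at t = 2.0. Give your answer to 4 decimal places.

0.0147

det(sI - A) = s^2 - (tr A)s + det A, with tr A = (-9) + 1 = -8 and det A = (-9)·1 - (-6)·4 = -9 - (-24) = 15.
So p(s) = det(sI - A) = s^2 + 8s + 15.
Factor s^2 + 8s + 15: two numbers with sum -8 and product 15 are -3 and -5, so s^2 + 8s + 15 = (s + 3)(s + 5).
Hence p(s) = (s + 3) (s + 5), with roots -5, -3.
The eigenvalues -5, -3 are distinct and real, so A is diagonalisable and x(t) = e^{At} x(0) = V diag(e^{λ_i t}) V^{-1} x(0), where the columns of V are the eigenvectors.
λ = -5: A - (-5)I = [[-4, -6], [4, 6]]. Row 1 gives (-4)·v1 + (-6)·v2 = 0, so take v_1 = [-3, 2]^T.
λ = -3: A - (-3)I = [[-6, -6], [4, 4]]. Row 1 gives (-6)·v1 + (-6)·v2 = 0, so take v_2 = [-1, 1]^T.
V = [v_1 v_2] = [[-3, -1], [2, 1]] has det V = -1, so V^{-1} = adj(V)/det V = [[-1, -1], [2, 3]].
Modal coordinates z(0) = V^{-1} x(0): (-1)·0 + (-1)·2 = -2; 2·0 + 3·2 = 6; so z(0) = [-2, 6]^T.
x_2(t) = Σ_i (v_i)_2 · z_i(0) · e^{λ_i t} (row 2 of V times the modal terms).
x_2(2.0) = 2·(-2)·e^{-5·2.0} + 1·6·e^{-3·2.0} = (-4)·0.000045 + 6·0.002479 = 0.0147.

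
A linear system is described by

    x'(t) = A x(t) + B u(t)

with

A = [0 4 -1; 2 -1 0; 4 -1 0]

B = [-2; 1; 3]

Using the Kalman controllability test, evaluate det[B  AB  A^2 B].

-90

AB = [[1], [-5], [-9]]
A^2B = [[-11], [7], [9]]
Controllability matrix C = [B  AB  A^2B] = [[-2, 1, -11], [1, -5, 7], [3, -9, 9]]
Expanding along the first row, det(C) = (-2)·((-5)·9 - 7·(-9)) - 1·(1·9 - 7·3) + (-11)·(1·(-9) - (-5)·3) = (-2)·18 - 1·(-12) + (-11)·6 = -90
Since det(C) ≠ 0, rank(C) = 3 and the system is completely controllable.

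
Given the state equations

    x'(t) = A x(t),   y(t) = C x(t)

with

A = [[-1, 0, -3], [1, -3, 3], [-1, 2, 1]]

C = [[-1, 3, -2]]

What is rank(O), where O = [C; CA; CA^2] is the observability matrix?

CA = [[6, -13, 10]]
CA^2 = [[-29, 59, -47]]
Observability matrix O = [C; CA; CA^2] = [[-1, 3, -2], [6, -13, 10], [-29, 59, -47]]
det(O) = (-1)·((-13)·(-47) - 10·59) - 3·(6·(-47) - 10·(-29)) + (-2)·(6·59 - (-13)·(-29)) = (-1)·21 - 3·8 + (-2)·(-23) = 1 ≠ 0, so rank(O) = 3.
rank(O) = 3 = n, so the pair (A, C) is completely observable.

3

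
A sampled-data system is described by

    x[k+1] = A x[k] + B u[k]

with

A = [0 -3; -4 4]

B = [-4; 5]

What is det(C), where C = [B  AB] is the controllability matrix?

AB = [[-15], [36]]
Controllability matrix C = [B  AB] = [[-4, -15], [5, 36]]
det(C) = (-4)·36 - (-15)·5 = -144 - (-75) = -69
Since det(C) ≠ 0, rank(C) = 2 and the system is completely controllable.

-69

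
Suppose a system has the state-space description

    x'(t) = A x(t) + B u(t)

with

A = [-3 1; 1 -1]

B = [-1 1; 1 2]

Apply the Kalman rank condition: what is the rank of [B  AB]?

2

AB = [[4, -1], [-2, -1]]
Controllability matrix C = [B  AB] = [[-1, 1, 4, -1], [1, 2, -2, -1]]
Take the 2×2 submatrix of C formed by columns 1, 2: [[-1, 1], [1, 2]]. Its determinant is (-1)·2 - 1·1 = -2 - 1 = -3 ≠ 0.
So rank(C) ≥ 2; since C has 2 rows, rank(C) = 2.
rank(C) = 2 = n, so the pair (A, B) is completely controllable.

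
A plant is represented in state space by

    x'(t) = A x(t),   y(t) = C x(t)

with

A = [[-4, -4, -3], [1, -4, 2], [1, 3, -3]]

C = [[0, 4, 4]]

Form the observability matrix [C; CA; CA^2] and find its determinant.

-256

CA = [[8, -4, -4]]
CA^2 = [[-40, -28, -20]]
Observability matrix O = [C; CA; CA^2] = [[0, 4, 4], [8, -4, -4], [-40, -28, -20]]
Expanding along the first row, det(O) = 0·((-4)·(-20) - (-4)·(-28)) - 4·(8·(-20) - (-4)·(-40)) + 4·(8·(-28) - (-4)·(-40)) = 0·(-32) - 4·(-320) + 4·(-384) = -256
Since det(O) ≠ 0, rank(O) = 3 and the system is completely observable.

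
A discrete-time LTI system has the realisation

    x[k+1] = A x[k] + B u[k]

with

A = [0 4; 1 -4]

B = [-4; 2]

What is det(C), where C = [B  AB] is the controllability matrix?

32

AB = [[8], [-12]]
Controllability matrix C = [B  AB] = [[-4, 8], [2, -12]]
det(C) = (-4)·(-12) - 8·2 = 48 - 16 = 32
Since det(C) ≠ 0, rank(C) = 2 and the system is completely controllable.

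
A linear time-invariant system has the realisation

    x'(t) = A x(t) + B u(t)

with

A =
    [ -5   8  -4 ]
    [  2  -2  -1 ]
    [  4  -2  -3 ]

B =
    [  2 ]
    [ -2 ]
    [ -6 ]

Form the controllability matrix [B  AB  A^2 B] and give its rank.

AB = [[-2], [14], [30]]
A^2B = [[2], [-62], [-126]]
Controllability matrix C = [B  AB  A^2B] = [[2, -2, 2], [-2, 14, -62], [-6, 30, -126]]
The rows r1, r2, r3 of C are linearly dependent: r1 - 2·r2 + r3 = 0 (check each entry), so rank(C) ≤ 2.
The 2×2 minor from rows 1, 2, columns 1, 2 is 2·14 - (-2)·(-2) = 28 - 4 = 24 ≠ 0, so rank(C) = 2.
rank(C) = 2 < n = 3, so the pair (A, B) is not completely controllable.

2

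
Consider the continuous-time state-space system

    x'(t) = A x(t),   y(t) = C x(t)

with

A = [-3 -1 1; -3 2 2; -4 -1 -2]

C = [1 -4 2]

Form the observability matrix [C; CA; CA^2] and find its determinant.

CA = [[1, -11, -11]]
CA^2 = [[74, -12, 1]]
Observability matrix O = [C; CA; CA^2] = [[1, -4, 2], [1, -11, -11], [74, -12, 1]]
Expanding along the first row, det(O) = 1·((-11)·1 - (-11)·(-12)) - (-4)·(1·1 - (-11)·74) + 2·(1·(-12) - (-11)·74) = 1·(-143) - (-4)·815 + 2·802 = 4721
Since det(O) ≠ 0, rank(O) = 3 and the system is completely observable.

4721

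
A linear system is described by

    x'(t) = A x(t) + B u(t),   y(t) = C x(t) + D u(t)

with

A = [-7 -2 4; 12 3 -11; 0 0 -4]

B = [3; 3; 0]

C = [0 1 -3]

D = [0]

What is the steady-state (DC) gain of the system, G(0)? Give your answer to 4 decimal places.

G(0) = C(-A)^{-1}B + D = -C A^{-1} B + D.
det A = -12, so A^{-1} = (1/-12)·adj(A) = [[1, 2/3, -5/6], [-4, -7/3, 29/12], [0, 0, -1/4]]
A^{-1} B = [5, -19, 0]^T
C A^{-1} B = -19
G(0) = D - C A^{-1} B = 0 - (-19) = 19

19.0000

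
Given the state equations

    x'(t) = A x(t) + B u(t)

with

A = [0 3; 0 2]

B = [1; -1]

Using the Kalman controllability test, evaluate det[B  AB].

-5

AB = [[-3], [-2]]
Controllability matrix C = [B  AB] = [[1, -3], [-1, -2]]
det(C) = 1·(-2) - (-3)·(-1) = -2 - 3 = -5
Since det(C) ≠ 0, rank(C) = 2 and the system is completely controllable.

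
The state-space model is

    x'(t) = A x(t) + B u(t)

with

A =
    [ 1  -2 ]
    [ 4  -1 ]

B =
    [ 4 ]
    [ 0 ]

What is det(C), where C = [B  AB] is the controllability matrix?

64

AB = [[4], [16]]
Controllability matrix C = [B  AB] = [[4, 4], [0, 16]]
det(C) = 4·16 - 4·0 = 64 - 0 = 64
Since det(C) ≠ 0, rank(C) = 2 and the system is completely controllable.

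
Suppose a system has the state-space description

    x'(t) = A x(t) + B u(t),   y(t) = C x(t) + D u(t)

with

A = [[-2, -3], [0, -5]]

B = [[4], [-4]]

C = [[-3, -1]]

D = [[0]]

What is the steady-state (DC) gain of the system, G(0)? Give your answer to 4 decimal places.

-8.8000

G(0) = C(-A)^{-1}B + D = -C A^{-1} B + D.
det A = 10, so A^{-1} = (1/10)·adj(A) = [[-1/2, 3/10], [0, -1/5]]
A^{-1} B = [-16/5, 4/5]^T
C A^{-1} B = 44/5
G(0) = D - C A^{-1} B = 0 - (44/5) = -44/5 ≈ -8.8000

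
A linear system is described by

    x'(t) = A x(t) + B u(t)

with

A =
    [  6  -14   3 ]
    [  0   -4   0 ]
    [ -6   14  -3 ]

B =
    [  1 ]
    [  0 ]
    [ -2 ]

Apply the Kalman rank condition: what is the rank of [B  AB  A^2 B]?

1

AB = [[0], [0], [0]]
A^2B = [[0], [0], [0]]
Controllability matrix C = [B  AB  A^2B] = [[1, 0, 0], [0, 0, 0], [-2, 0, 0]]
Every column of C is a scalar multiple of column 1 = [1, 0, -2] (multipliers 1, 0, 0), so the columns span a one-dimensional space.
C ≠ 0, hence rank(C) = 1.
rank(C) = 1 < n = 3, so the pair (A, B) is not completely controllable.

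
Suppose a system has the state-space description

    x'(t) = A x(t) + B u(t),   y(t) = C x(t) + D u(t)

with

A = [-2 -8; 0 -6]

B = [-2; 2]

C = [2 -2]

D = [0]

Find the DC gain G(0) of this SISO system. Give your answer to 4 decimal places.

G(0) = C(-A)^{-1}B + D = -C A^{-1} B + D.
det A = 12, so A^{-1} = (1/12)·adj(A) = [[-1/2, 2/3], [0, -1/6]]
A^{-1} B = [7/3, -1/3]^T
C A^{-1} B = 16/3
G(0) = D - C A^{-1} B = 0 - (16/3) = -16/3 ≈ -5.3333

-5.3333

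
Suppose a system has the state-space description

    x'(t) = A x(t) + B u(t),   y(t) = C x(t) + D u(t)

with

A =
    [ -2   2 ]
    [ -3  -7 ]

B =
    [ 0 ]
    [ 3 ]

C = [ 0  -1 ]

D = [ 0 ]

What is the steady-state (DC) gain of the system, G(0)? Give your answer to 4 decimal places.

G(0) = C(-A)^{-1}B + D = -C A^{-1} B + D.
det A = 20, so A^{-1} = (1/20)·adj(A) = [[-7/20, -1/10], [3/20, -1/10]]
A^{-1} B = [-3/10, -3/10]^T
C A^{-1} B = 3/10
G(0) = D - C A^{-1} B = 0 - (3/10) = -3/10 ≈ -0.3000

-0.3000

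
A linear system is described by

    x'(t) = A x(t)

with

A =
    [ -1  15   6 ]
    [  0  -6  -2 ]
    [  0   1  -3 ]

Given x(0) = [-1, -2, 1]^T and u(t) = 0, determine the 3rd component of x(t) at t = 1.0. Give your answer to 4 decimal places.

det(sI - A) = s^3 - (tr A)s^2 + (M11 + M22 + M33)s - det A, where Mii is the 2×2 principal minor of A obtained by deleting row i and column i.
tr A = (-1) + (-6) + (-3) = -10; M11 = (-6)·(-3) - (-2)·1 = 18 - (-2) = 20; M22 = (-1)·(-3) - 6·0 = 3 - 0 = 3; M33 = (-1)·(-6) - 15·0 = 6 - 0 = 6; sum of minors = 29.
det A = (-1)·((-6)·(-3) - (-2)·1) - 15·(0·(-3) - (-2)·0) + 6·(0·1 - (-6)·0) = (-1)·20 - 15·0 + 6·0 = -20.
So p(s) = det(sI - A) = s^3 + 10s^2 + 29s + 20.
Rational-root test: any integer root divides 20. Testing small divisors, s = -1 works: p(-1) = -1 + 10 + (-29) + 20 = 0, so (s + 1) is a factor.
Dividing, p(s) = (s + 1)(s^2 + 9s + 20).
Factor s^2 + 9s + 20: two numbers with sum -9 and product 20 are -4 and -5, so s^2 + 9s + 20 = (s + 4)(s + 5).
Hence p(s) = (s + 1) (s + 4) (s + 5), with roots -5, -4, -1.
The eigenvalues -5, -4, -1 are distinct and real, so A is diagonalisable and x(t) = e^{At} x(0) = V diag(e^{λ_i t}) V^{-1} x(0), where the columns of V are the eigenvectors.
λ = -5: A - (-5)I = [[4, 15, 6], [0, -1, -2], [0, 1, 2]]. v must be orthogonal to every row; (row 1) × (row 2) = [-24, 8, -4], so take v_1 = [6, -2, 1]^T.
λ = -4: A - (-4)I = [[3, 15, 6], [0, -2, -2], [0, 1, 1]]. v must be orthogonal to every row; (row 1) × (row 2) = [-18, 6, -6], so take v_2 = [3, -1, 1]^T.
λ = -1: A - (-1)I = [[0, 15, 6], [0, -5, -2], [0, 1, -2]]. v must be orthogonal to every row; (row 1) × (row 3) = [-36, 0, 0], so take v_3 = [1, 0, 0]^T.
V = [v_1 v_2 v_3] = [[6, 3, 1], [-2, -1, 0], [1, 1, 0]] has det V = -1, so V^{-1} = adj(V)/det V = [[0, -1, -1], [0, 1, 2], [1, 3, 0]].
Modal coordinates z(0) = V^{-1} x(0): 0·(-1) + (-1)·(-2) + (-1)·1 = 1; 0·(-1) + 1·(-2) + 2·1 = 0; 1·(-1) + 3·(-2) + 0·1 = -7; so z(0) = [1, 0, -7]^T.
x_3(t) = Σ_i (v_i)_3 · z_i(0) · e^{λ_i t} (row 3 of V times the modal terms).
x_3(1.0) = 1·1·e^{-5·1.0} + 1·0·e^{-4·1.0} + 0·(-7)·e^{-1·1.0} = 1·0.006738 + 0·0.018316 + 0·0.367879 = 0.0067.

0.0067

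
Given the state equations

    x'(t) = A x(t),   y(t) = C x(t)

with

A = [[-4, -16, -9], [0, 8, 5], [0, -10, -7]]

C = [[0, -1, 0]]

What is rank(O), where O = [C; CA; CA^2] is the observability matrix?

2

CA = [[0, -8, -5]]
CA^2 = [[0, -14, -5]]
Observability matrix O = [C; CA; CA^2] = [[0, -1, 0], [0, -8, -5], [0, -14, -5]]
Column 1 of O is identically zero, so rank(O) ≤ 2.
The 2×2 minor from rows 1, 2, columns 2, 3 is (-1)·(-5) - 0·(-8) = 5 - 0 = 5 ≠ 0, so rank(O) = 2.
rank(O) = 2 < n = 3, so the pair (A, C) is not completely observable.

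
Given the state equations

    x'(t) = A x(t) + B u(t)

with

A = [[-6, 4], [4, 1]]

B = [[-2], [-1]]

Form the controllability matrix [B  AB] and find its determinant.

AB = [[8], [-9]]
Controllability matrix C = [B  AB] = [[-2, 8], [-1, -9]]
det(C) = (-2)·(-9) - 8·(-1) = 18 - (-8) = 26
Since det(C) ≠ 0, rank(C) = 2 and the system is completely controllable.

26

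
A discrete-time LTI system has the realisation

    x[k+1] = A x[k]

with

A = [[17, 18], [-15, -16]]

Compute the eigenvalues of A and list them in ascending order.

det(zI - A) = z^2 - (tr A)z + det A, with tr A = 17 + (-16) = 1 and det A = 17·(-16) - 18·(-15) = -272 - (-270) = -2.
So p(z) = det(zI - A) = z^2 - z - 2.
Factor z^2 - z - 2: two numbers with sum 1 and product -2 are 2 and -1, so z^2 - z - 2 = (z - 2)(z + 1).
Hence p(z) = (z - 2) (z + 1), with roots -1, 2.

-1, 2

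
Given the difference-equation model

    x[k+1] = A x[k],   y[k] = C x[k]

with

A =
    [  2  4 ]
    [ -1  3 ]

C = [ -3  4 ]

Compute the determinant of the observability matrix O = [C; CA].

40

CA = [[-10, 0]]
Observability matrix O = [C; CA] = [[-3, 4], [-10, 0]]
det(O) = (-3)·0 - 4·(-10) = 0 - (-40) = 40
Since det(O) ≠ 0, rank(O) = 2 and the system is completely observable.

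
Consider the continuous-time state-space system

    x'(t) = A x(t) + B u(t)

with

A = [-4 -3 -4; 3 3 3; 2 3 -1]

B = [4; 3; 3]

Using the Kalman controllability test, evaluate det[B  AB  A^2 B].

-3141

AB = [[-37], [30], [14]]
A^2B = [[2], [21], [2]]
Controllability matrix C = [B  AB  A^2B] = [[4, -37, 2], [3, 30, 21], [3, 14, 2]]
Expanding along the first row, det(C) = 4·(30·2 - 21·14) - (-37)·(3·2 - 21·3) + 2·(3·14 - 30·3) = 4·(-234) - (-37)·(-57) + 2·(-48) = -3141
Since det(C) ≠ 0, rank(C) = 3 and the system is completely controllable.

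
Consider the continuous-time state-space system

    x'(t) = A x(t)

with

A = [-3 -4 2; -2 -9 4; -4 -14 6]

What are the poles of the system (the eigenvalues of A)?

-3, -2, -1

det(sI - A) = s^3 - (tr A)s^2 + (M11 + M22 + M33)s - det A, where Mii is the 2×2 principal minor of A obtained by deleting row i and column i.
tr A = (-3) + (-9) + 6 = -6; M11 = (-9)·6 - 4·(-14) = -54 - (-56) = 2; M22 = (-3)·6 - 2·(-4) = -18 - (-8) = -10; M33 = (-3)·(-9) - (-4)·(-2) = 27 - 8 = 19; sum of minors = 11.
det A = (-3)·((-9)·6 - 4·(-14)) - (-4)·((-2)·6 - 4·(-4)) + 2·((-2)·(-14) - (-9)·(-4)) = (-3)·2 - (-4)·4 + 2·(-8) = -6.
So p(s) = det(sI - A) = s^3 + 6s^2 + 11s + 6.
Rational-root test: any integer root divides 6. Testing small divisors, s = -1 works: p(-1) = -1 + 6 + (-11) + 6 = 0, so (s + 1) is a factor.
Dividing, p(s) = (s + 1)(s^2 + 5s + 6).
Factor s^2 + 5s + 6: two numbers with sum -5 and product 6 are -2 and -3, so s^2 + 5s + 6 = (s + 2)(s + 3).
Hence p(s) = (s + 1) (s + 2) (s + 3), with roots -3, -2, -1.
All eigenvalues have negative real part, so the system is asymptotically stable.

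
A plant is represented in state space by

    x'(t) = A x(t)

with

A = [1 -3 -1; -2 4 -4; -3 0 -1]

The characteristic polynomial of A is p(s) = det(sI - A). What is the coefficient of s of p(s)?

Expand det(sI - A) for the 3×3 matrix.
p(s) = s^3 - 4s^2 - 10s + 46.
(Check: constant term = det(-A) = (-1)^3 det A = 46; coefficient of s^2 = -tr A = -4.)
The coefficient of s is -10.

-10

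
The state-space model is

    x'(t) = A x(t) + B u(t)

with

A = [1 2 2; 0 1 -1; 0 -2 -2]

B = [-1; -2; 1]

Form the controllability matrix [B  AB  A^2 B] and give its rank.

3

AB = [[-3], [-3], [2]]
A^2B = [[-5], [-5], [2]]
Controllability matrix C = [B  AB  A^2B] = [[-1, -3, -5], [-2, -3, -5], [1, 2, 2]]
det(C) = (-1)·((-3)·2 - (-5)·2) - (-3)·((-2)·2 - (-5)·1) + (-5)·((-2)·2 - (-3)·1) = (-1)·4 - (-3)·1 + (-5)·(-1) = 4 ≠ 0, so rank(C) = 3.
rank(C) = 3 = n, so the pair (A, B) is completely controllable.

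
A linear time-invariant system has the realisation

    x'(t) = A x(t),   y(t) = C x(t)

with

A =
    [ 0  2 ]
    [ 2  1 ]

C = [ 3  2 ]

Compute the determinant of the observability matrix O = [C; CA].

CA = [[4, 8]]
Observability matrix O = [C; CA] = [[3, 2], [4, 8]]
det(O) = 3·8 - 2·4 = 24 - 8 = 16
Since det(O) ≠ 0, rank(O) = 2 and the system is completely observable.

16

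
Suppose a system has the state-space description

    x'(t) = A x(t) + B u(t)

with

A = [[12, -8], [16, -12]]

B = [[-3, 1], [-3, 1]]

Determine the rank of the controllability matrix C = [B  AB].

AB = [[-12, 4], [-12, 4]]
Controllability matrix C = [B  AB] = [[-3, 1, -12, 4], [-3, 1, -12, 4]]
Every column of C is a scalar multiple of column 1 = [-3, -3] (multipliers 1, -1/3, 4, -4/3), so the columns span a one-dimensional space.
C ≠ 0, hence rank(C) = 1.
rank(C) = 1 < n = 2, so the pair (A, B) is not completely controllable.

1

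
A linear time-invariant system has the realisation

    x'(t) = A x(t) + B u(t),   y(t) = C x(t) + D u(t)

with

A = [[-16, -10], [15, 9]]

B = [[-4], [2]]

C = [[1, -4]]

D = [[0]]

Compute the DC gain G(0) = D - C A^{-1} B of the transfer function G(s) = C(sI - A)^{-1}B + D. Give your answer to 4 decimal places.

G(0) = C(-A)^{-1}B + D = -C A^{-1} B + D.
det A = 6, so A^{-1} = (1/6)·adj(A) = [[3/2, 5/3], [-5/2, -8/3]]
A^{-1} B = [-8/3, 14/3]^T
C A^{-1} B = -64/3
G(0) = D - C A^{-1} B = 0 - (-64/3) = 64/3 ≈ 21.3333

21.3333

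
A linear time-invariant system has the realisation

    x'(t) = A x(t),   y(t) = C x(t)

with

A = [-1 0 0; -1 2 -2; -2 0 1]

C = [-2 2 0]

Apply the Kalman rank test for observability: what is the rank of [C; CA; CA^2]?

CA = [[0, 4, -4]]
CA^2 = [[4, 8, -12]]
Observability matrix O = [C; CA; CA^2] = [[-2, 2, 0], [0, 4, -4], [4, 8, -12]]
The columns c1, c2, c3 of O are linearly dependent: c1 + c2 + c3 = 0 (check each entry), so rank(O) ≤ 2.
The 2×2 minor from rows 1, 2, columns 1, 2 is (-2)·4 - 2·0 = -8 - 0 = -8 ≠ 0, so rank(O) = 2.
rank(O) = 2 < n = 3, so the pair (A, C) is not completely observable.

2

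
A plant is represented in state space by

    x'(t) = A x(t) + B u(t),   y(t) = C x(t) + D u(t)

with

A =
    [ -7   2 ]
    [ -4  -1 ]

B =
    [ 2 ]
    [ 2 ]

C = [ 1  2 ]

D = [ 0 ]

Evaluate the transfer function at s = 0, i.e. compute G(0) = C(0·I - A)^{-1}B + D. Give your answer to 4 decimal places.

G(0) = C(-A)^{-1}B + D = -C A^{-1} B + D.
det A = 15, so A^{-1} = (1/15)·adj(A) = [[-1/15, -2/15], [4/15, -7/15]]
A^{-1} B = [-2/5, -2/5]^T
C A^{-1} B = -6/5
G(0) = D - C A^{-1} B = 0 - (-6/5) = 6/5 ≈ 1.2000

1.2000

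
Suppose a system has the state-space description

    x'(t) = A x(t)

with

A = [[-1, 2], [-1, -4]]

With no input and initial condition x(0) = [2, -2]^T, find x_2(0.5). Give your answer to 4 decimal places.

-0.4463

det(sI - A) = s^2 - (tr A)s + det A, with tr A = (-1) + (-4) = -5 and det A = (-1)·(-4) - 2·(-1) = 4 - (-2) = 6.
So p(s) = det(sI - A) = s^2 + 5s + 6.
Factor s^2 + 5s + 6: two numbers with sum -5 and product 6 are -2 and -3, so s^2 + 5s + 6 = (s + 2)(s + 3).
Hence p(s) = (s + 2) (s + 3), with roots -3, -2.
The eigenvalues -3, -2 are distinct and real, so A is diagonalisable and x(t) = e^{At} x(0) = V diag(e^{λ_i t}) V^{-1} x(0), where the columns of V are the eigenvectors.
λ = -3: A - (-3)I = [[2, 2], [-1, -1]]. Row 1 gives 2·v1 + 2·v2 = 0, so take v_1 = [1, -1]^T.
λ = -2: A - (-2)I = [[1, 2], [-1, -2]]. Row 1 gives 1·v1 + 2·v2 = 0, so take v_2 = [-2, 1]^T.
V = [v_1 v_2] = [[1, -2], [-1, 1]] has det V = -1, so V^{-1} = adj(V)/det V = [[-1, -2], [-1, -1]].
Modal coordinates z(0) = V^{-1} x(0): (-1)·2 + (-2)·(-2) = 2; (-1)·2 + (-1)·(-2) = 0; so z(0) = [2, 0]^T.
x_2(t) = Σ_i (v_i)_2 · z_i(0) · e^{λ_i t} (row 2 of V times the modal terms).
x_2(0.5) = (-1)·2·e^{-3·0.5} + 1·0·e^{-2·0.5} = (-2)·0.223130 + 0·0.367879 = -0.4463.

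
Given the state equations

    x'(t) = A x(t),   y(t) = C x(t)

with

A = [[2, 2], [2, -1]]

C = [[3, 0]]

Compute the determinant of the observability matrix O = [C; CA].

18

CA = [[6, 6]]
Observability matrix O = [C; CA] = [[3, 0], [6, 6]]
det(O) = 3·6 - 0·6 = 18 - 0 = 18
Since det(O) ≠ 0, rank(O) = 2 and the system is completely observable.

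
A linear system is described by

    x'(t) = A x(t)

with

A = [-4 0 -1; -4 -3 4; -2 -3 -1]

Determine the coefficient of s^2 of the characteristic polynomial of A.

8

Expand det(sI - A) for the 3×3 matrix.
p(s) = s^3 + 8s^2 + 29s + 66.
(Check: constant term = det(-A) = (-1)^3 det A = 66; coefficient of s^2 = -tr A = 8.)
The coefficient of s^2 is 8.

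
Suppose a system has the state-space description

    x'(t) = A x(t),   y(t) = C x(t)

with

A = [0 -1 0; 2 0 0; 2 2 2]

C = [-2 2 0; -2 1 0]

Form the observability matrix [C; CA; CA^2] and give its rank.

2

CA = [[4, 2, 0], [2, 2, 0]]
CA^2 = [[4, -4, 0], [4, -2, 0]]
Observability matrix O = [C; CA; CA^2] = [[-2, 2, 0], [-2, 1, 0], [4, 2, 0], [2, 2, 0], [4, -4, 0], [4, -2, 0]]
Column 3 of O is identically zero, so rank(O) ≤ 2.
The 2×2 minor from rows 1, 2, columns 1, 2 is (-2)·1 - 2·(-2) = -2 - (-4) = 2 ≠ 0, so rank(O) = 2.
rank(O) = 2 < n = 3, so the pair (A, C) is not completely observable.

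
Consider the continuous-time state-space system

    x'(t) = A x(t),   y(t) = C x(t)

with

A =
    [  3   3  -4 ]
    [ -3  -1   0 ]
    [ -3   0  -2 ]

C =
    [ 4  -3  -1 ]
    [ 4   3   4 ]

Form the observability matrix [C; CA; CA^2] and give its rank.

3

CA = [[24, 15, -14], [-9, 9, -24]]
CA^2 = [[69, 57, -68], [18, -36, 84]]
Observability matrix O = [C; CA; CA^2] = [[4, -3, -1], [4, 3, 4], [24, 15, -14], [-9, 9, -24], [69, 57, -68], [18, -36, 84]]
Take the 3×3 submatrix of O formed by rows 1, 2, 3: [[4, -3, -1], [4, 3, 4], [24, 15, -14]]. Its determinant is 4·(3·(-14) - 4·15) - (-3)·(4·(-14) - 4·24) + (-1)·(4·15 - 3·24) = 4·(-102) - (-3)·(-152) + (-1)·(-12) = -852 ≠ 0.
So rank(O) ≥ 3; since O has 3 columns, rank(O) = 3.
rank(O) = 3 = n, so the pair (A, C) is completely observable.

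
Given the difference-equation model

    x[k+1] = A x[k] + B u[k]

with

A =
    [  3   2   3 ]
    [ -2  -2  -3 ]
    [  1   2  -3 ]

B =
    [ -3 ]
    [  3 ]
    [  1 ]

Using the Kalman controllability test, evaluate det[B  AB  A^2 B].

-72

AB = [[0], [-3], [0]]
A^2B = [[-6], [6], [-6]]
Controllability matrix C = [B  AB  A^2B] = [[-3, 0, -6], [3, -3, 6], [1, 0, -6]]
Expanding along the first row, det(C) = (-3)·((-3)·(-6) - 6·0) - 0·(3·(-6) - 6·1) + (-6)·(3·0 - (-3)·1) = (-3)·18 - 0·(-24) + (-6)·3 = -72
Since det(C) ≠ 0, rank(C) = 3 and the system is completely controllable.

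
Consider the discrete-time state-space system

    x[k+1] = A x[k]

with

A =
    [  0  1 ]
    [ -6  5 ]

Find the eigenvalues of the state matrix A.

det(zI - A) = z^2 - (tr A)z + det A, with tr A = 0 + 5 = 5 and det A = 0·5 - 1·(-6) = 0 - (-6) = 6.
So p(z) = det(zI - A) = z^2 - 5z + 6.
Factor z^2 - 5z + 6: two numbers with sum 5 and product 6 are 3 and 2, so z^2 - 5z + 6 = (z - 3)(z - 2).
Hence p(z) = (z - 3) (z - 2), with roots 2, 3.

2, 3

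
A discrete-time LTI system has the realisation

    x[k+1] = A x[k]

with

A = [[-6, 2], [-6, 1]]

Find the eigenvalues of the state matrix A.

-3, -2

det(zI - A) = z^2 - (tr A)z + det A, with tr A = (-6) + 1 = -5 and det A = (-6)·1 - 2·(-6) = -6 - (-12) = 6.
So p(z) = det(zI - A) = z^2 + 5z + 6.
Factor z^2 + 5z + 6: two numbers with sum -5 and product 6 are -2 and -3, so z^2 + 5z + 6 = (z + 2)(z + 3).
Hence p(z) = (z + 2) (z + 3), with roots -3, -2.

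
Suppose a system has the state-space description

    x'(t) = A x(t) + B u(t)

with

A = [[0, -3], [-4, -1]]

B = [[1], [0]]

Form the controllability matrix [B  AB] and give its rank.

AB = [[0], [-4]]
Controllability matrix C = [B  AB] = [[1, 0], [0, -4]]
det(C) = 1·(-4) - 0·0 = -4 - 0 = -4 ≠ 0, so rank(C) = 2.
rank(C) = 2 = n, so the pair (A, B) is completely controllable.

2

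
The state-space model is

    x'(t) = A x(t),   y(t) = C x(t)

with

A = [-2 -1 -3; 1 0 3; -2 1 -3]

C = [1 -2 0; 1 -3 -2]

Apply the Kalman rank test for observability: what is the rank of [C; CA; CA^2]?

3

CA = [[-4, -1, -9], [-1, -3, -6]]
CA^2 = [[25, -5, 36], [11, -5, 12]]
Observability matrix O = [C; CA; CA^2] = [[1, -2, 0], [1, -3, -2], [-4, -1, -9], [-1, -3, -6], [25, -5, 36], [11, -5, 12]]
Take the 3×3 submatrix of O formed by rows 1, 2, 3: [[1, -2, 0], [1, -3, -2], [-4, -1, -9]]. Its determinant is 1·((-3)·(-9) - (-2)·(-1)) - (-2)·(1·(-9) - (-2)·(-4)) + 0·(1·(-1) - (-3)·(-4)) = 1·25 - (-2)·(-17) + 0·(-13) = -9 ≠ 0.
So rank(O) ≥ 3; since O has 3 columns, rank(O) = 3.
rank(O) = 3 = n, so the pair (A, C) is completely observable.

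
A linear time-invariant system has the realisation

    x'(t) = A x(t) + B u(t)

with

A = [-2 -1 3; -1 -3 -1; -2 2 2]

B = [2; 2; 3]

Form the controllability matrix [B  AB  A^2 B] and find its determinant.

AB = [[3], [-11], [6]]
A^2B = [[23], [24], [-16]]
Controllability matrix C = [B  AB  A^2B] = [[2, 3, 23], [2, -11, 24], [3, 6, -16]]
Expanding along the first row, det(C) = 2·((-11)·(-16) - 24·6) - 3·(2·(-16) - 24·3) + 23·(2·6 - (-11)·3) = 2·32 - 3·(-104) + 23·45 = 1411
Since det(C) ≠ 0, rank(C) = 3 and the system is completely controllable.

1411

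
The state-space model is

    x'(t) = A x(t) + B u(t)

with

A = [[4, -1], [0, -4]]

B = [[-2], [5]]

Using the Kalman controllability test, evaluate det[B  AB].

105

AB = [[-13], [-20]]
Controllability matrix C = [B  AB] = [[-2, -13], [5, -20]]
det(C) = (-2)·(-20) - (-13)·5 = 40 - (-65) = 105
Since det(C) ≠ 0, rank(C) = 2 and the system is completely controllable.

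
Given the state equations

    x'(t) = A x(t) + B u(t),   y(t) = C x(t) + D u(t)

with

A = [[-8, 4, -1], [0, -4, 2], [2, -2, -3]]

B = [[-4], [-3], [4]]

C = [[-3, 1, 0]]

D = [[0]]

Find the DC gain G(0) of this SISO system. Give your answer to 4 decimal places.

2.0000

G(0) = C(-A)^{-1}B + D = -C A^{-1} B + D.
det A = -120, so A^{-1} = (1/-120)·adj(A) = [[-2/15, -7/60, -1/30], [-1/30, -13/60, -2/15], [-1/15, 1/15, -4/15]]
A^{-1} B = [3/4, 1/4, -1]^T
C A^{-1} B = -2
G(0) = D - C A^{-1} B = 0 - (-2) = 2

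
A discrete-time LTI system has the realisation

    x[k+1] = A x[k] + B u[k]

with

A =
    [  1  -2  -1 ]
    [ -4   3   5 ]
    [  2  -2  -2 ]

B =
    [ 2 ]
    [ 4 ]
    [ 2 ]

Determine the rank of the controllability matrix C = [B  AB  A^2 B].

2

AB = [[-8], [14], [-8]]
A^2B = [[-28], [34], [-28]]
Controllability matrix C = [B  AB  A^2B] = [[2, -8, -28], [4, 14, 34], [2, -8, -28]]
The rows r1, r2, r3 of C are linearly dependent: -r1 + r3 = 0 (check each entry), so rank(C) ≤ 2.
The 2×2 minor from rows 1, 2, columns 1, 2 is 2·14 - (-8)·4 = 28 - (-32) = 60 ≠ 0, so rank(C) = 2.
rank(C) = 2 < n = 3, so the pair (A, B) is not completely controllable.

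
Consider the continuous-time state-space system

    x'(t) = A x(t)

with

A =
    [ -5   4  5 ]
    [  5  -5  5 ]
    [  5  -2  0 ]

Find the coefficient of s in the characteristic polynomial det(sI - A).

-10

Expand det(sI - A) for the 3×3 matrix.
p(s) = s^3 + 10s^2 - 10s - 125.
(Check: constant term = det(-A) = (-1)^3 det A = -125; coefficient of s^2 = -tr A = 10.)
The coefficient of s is -10.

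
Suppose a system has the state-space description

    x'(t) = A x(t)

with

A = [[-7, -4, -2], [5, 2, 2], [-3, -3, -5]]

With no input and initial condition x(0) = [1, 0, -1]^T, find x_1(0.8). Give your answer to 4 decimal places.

det(sI - A) = s^3 - (tr A)s^2 + (M11 + M22 + M33)s - det A, where Mii is the 2×2 principal minor of A obtained by deleting row i and column i.
tr A = (-7) + 2 + (-5) = -10; M11 = 2·(-5) - 2·(-3) = -10 - (-6) = -4; M22 = (-7)·(-5) - (-2)·(-3) = 35 - 6 = 29; M33 = (-7)·2 - (-4)·5 = -14 - (-20) = 6; sum of minors = 31.
det A = (-7)·(2·(-5) - 2·(-3)) - (-4)·(5·(-5) - 2·(-3)) + (-2)·(5·(-3) - 2·(-3)) = (-7)·(-4) - (-4)·(-19) + (-2)·(-9) = -30.
So p(s) = det(sI - A) = s^3 + 10s^2 + 31s + 30.
Rational-root test: any integer root divides 30. Testing small divisors, s = -2 works: p(-2) = -8 + 40 + (-62) + 30 = 0, so (s + 2) is a factor.
Dividing, p(s) = (s + 2)(s^2 + 8s + 15).
Factor s^2 + 8s + 15: two numbers with sum -8 and product 15 are -3 and -5, so s^2 + 8s + 15 = (s + 3)(s + 5).
Hence p(s) = (s + 2) (s + 3) (s + 5), with roots -5, -3, -2.
The eigenvalues -5, -3, -2 are distinct and real, so A is diagonalisable and x(t) = e^{At} x(0) = V diag(e^{λ_i t}) V^{-1} x(0), where the columns of V are the eigenvectors.
λ = -5: A - (-5)I = [[-2, -4, -2], [5, 7, 2], [-3, -3, 0]]. v must be orthogonal to every row; (row 1) × (row 2) = [6, -6, 6], so take v_1 = [-1, 1, -1]^T.
λ = -3: A - (-3)I = [[-4, -4, -2], [5, 5, 2], [-3, -3, -2]]. v must be orthogonal to every row; (row 1) × (row 2) = [2, -2, 0], so take v_2 = [-1, 1, 0]^T.
λ = -2: A - (-2)I = [[-5, -4, -2], [5, 4, 2], [-3, -3, -3]]. v must be orthogonal to every row; (row 1) × (row 3) = [6, -9, 3], so take v_3 = [-2, 3, -1]^T.
V = [v_1 v_2 v_3] = [[-1, -1, -2], [1, 1, 3], [-1, 0, -1]] has det V = 1, so V^{-1} = adj(V)/det V = [[-1, -1, -1], [-2, -1, 1], [1, 1, 0]].
Modal coordinates z(0) = V^{-1} x(0): (-1)·1 + (-1)·0 + (-1)·(-1) = 0; (-2)·1 + (-1)·0 + 1·(-1) = -3; 1·1 + 1·0 + 0·(-1) = 1; so z(0) = [0, -3, 1]^T.
x_1(t) = Σ_i (v_i)_1 · z_i(0) · e^{λ_i t} (row 1 of V times the modal terms).
x_1(0.8) = (-1)·0·e^{-5·0.8} + (-1)·(-3)·e^{-3·0.8} + (-2)·1·e^{-2·0.8} = 0·0.018316 + 3·0.090718 + (-2)·0.201897 = -0.1316.

-0.1316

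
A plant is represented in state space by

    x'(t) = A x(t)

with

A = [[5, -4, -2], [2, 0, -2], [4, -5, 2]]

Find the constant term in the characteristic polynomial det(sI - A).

-18

Expand det(sI - A) for the 3×3 matrix.
p(s) = s^3 - 7s^2 + 16s - 18.
(Check: constant term = det(-A) = (-1)^3 det A = -18; coefficient of s^2 = -tr A = -7.)
The constant term is -18.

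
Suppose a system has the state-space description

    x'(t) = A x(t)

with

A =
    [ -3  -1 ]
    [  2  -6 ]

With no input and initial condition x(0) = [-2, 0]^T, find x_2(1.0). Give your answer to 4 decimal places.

det(sI - A) = s^2 - (tr A)s + det A, with tr A = (-3) + (-6) = -9 and det A = (-3)·(-6) - (-1)·2 = 18 - (-2) = 20.
So p(s) = det(sI - A) = s^2 + 9s + 20.
Factor s^2 + 9s + 20: two numbers with sum -9 and product 20 are -4 and -5, so s^2 + 9s + 20 = (s + 4)(s + 5).
Hence p(s) = (s + 4) (s + 5), with roots -5, -4.
The eigenvalues -5, -4 are distinct and real, so A is diagonalisable and x(t) = e^{At} x(0) = V diag(e^{λ_i t}) V^{-1} x(0), where the columns of V are the eigenvectors.
λ = -5: A - (-5)I = [[2, -1], [2, -1]]. Row 1 gives 2·v1 + (-1)·v2 = 0, so take v_1 = [1, 2]^T.
λ = -4: A - (-4)I = [[1, -1], [2, -2]]. Row 1 gives 1·v1 + (-1)·v2 = 0, so take v_2 = [-1, -1]^T.
V = [v_1 v_2] = [[1, -1], [2, -1]] has det V = 1, so V^{-1} = adj(V)/det V = [[-1, 1], [-2, 1]].
Modal coordinates z(0) = V^{-1} x(0): (-1)·(-2) + 1·0 = 2; (-2)·(-2) + 1·0 = 4; so z(0) = [2, 4]^T.
x_2(t) = Σ_i (v_i)_2 · z_i(0) · e^{λ_i t} (row 2 of V times the modal terms).
x_2(1.0) = 2·2·e^{-5·1.0} + (-1)·4·e^{-4·1.0} = 4·0.006738 + (-4)·0.018316 = -0.0463.

-0.0463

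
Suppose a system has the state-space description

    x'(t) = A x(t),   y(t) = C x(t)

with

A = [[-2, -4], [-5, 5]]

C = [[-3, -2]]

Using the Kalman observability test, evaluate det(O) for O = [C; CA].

26

CA = [[16, 2]]
Observability matrix O = [C; CA] = [[-3, -2], [16, 2]]
det(O) = (-3)·2 - (-2)·16 = -6 - (-32) = 26
Since det(O) ≠ 0, rank(O) = 2 and the system is completely observable.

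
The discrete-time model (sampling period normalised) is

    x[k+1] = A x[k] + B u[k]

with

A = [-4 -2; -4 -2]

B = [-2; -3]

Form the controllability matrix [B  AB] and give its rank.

AB = [[14], [14]]
Controllability matrix C = [B  AB] = [[-2, 14], [-3, 14]]
det(C) = (-2)·14 - 14·(-3) = -28 - (-42) = 14 ≠ 0, so rank(C) = 2.
rank(C) = 2 = n, so the pair (A, B) is completely controllable.

2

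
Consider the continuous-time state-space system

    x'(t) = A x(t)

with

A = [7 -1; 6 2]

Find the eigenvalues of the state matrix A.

det(sI - A) = s^2 - (tr A)s + det A, with tr A = 7 + 2 = 9 and det A = 7·2 - (-1)·6 = 14 - (-6) = 20.
So p(s) = det(sI - A) = s^2 - 9s + 20.
Factor s^2 - 9s + 20: two numbers with sum 9 and product 20 are 5 and 4, so s^2 - 9s + 20 = (s - 5)(s - 4).
Hence p(s) = (s - 5) (s - 4), with roots 4, 5.
At least one eigenvalue has non-negative real part, so the system is not asymptotically stable.

4, 5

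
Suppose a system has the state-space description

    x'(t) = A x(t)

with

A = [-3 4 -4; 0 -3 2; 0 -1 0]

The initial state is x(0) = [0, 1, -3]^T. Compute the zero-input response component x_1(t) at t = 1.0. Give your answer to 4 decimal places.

det(sI - A) = s^3 - (tr A)s^2 + (M11 + M22 + M33)s - det A, where Mii is the 2×2 principal minor of A obtained by deleting row i and column i.
tr A = (-3) + (-3) + 0 = -6; M11 = (-3)·0 - 2·(-1) = 0 - (-2) = 2; M22 = (-3)·0 - (-4)·0 = 0 - 0 = 0; M33 = (-3)·(-3) - 4·0 = 9 - 0 = 9; sum of minors = 11.
det A = (-3)·((-3)·0 - 2·(-1)) - 4·(0·0 - 2·0) + (-4)·(0·(-1) - (-3)·0) = (-3)·2 - 4·0 + (-4)·0 = -6.
So p(s) = det(sI - A) = s^3 + 6s^2 + 11s + 6.
Rational-root test: any integer root divides 6. Testing small divisors, s = -1 works: p(-1) = -1 + 6 + (-11) + 6 = 0, so (s + 1) is a factor.
Dividing, p(s) = (s + 1)(s^2 + 5s + 6).
Factor s^2 + 5s + 6: two numbers with sum -5 and product 6 are -2 and -3, so s^2 + 5s + 6 = (s + 2)(s + 3).
Hence p(s) = (s + 1) (s + 2) (s + 3), with roots -3, -2, -1.
The eigenvalues -3, -2, -1 are distinct and real, so A is diagonalisable and x(t) = e^{At} x(0) = V diag(e^{λ_i t}) V^{-1} x(0), where the columns of V are the eigenvectors.
λ = -3: A - (-3)I = [[0, 4, -4], [0, 0, 2], [0, -1, 3]]. v must be orthogonal to every row; (row 1) × (row 2) = [8, 0, 0], so take v_1 = [1, 0, 0]^T.
λ = -2: A - (-2)I = [[-1, 4, -4], [0, -1, 2], [0, -1, 2]]. v must be orthogonal to every row; (row 1) × (row 2) = [4, 2, 1], so take v_2 = [4, 2, 1]^T.
λ = -1: A - (-1)I = [[-2, 4, -4], [0, -2, 2], [0, -1, 1]]. v must be orthogonal to every row; (row 1) × (row 2) = [0, 4, 4], so take v_3 = [0, 1, 1]^T.
V = [v_1 v_2 v_3] = [[1, 4, 0], [0, 2, 1], [0, 1, 1]] has det V = 1, so V^{-1} = adj(V)/det V = [[1, -4, 4], [0, 1, -1], [0, -1, 2]].
Modal coordinates z(0) = V^{-1} x(0): 1·0 + (-4)·1 + 4·(-3) = -16; 0·0 + 1·1 + (-1)·(-3) = 4; 0·0 + (-1)·1 + 2·(-3) = -7; so z(0) = [-16, 4, -7]^T.
x_1(t) = Σ_i (v_i)_1 · z_i(0) · e^{λ_i t} (row 1 of V times the modal terms).
x_1(1.0) = 1·(-16)·e^{-3·1.0} + 4·4·e^{-2·1.0} + 0·(-7)·e^{-1·1.0} = (-16)·0.049787 + 16·0.135335 + 0·0.367879 = 1.3688.

1.3688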